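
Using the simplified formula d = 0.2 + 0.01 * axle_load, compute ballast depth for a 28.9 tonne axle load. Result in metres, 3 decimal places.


d = 0.2 + 0.01 * 28.9
d = 0.2 + 0.289
d = 0.489 m

0.489


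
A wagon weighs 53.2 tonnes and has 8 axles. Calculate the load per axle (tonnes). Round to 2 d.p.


Load per axle = total weight / number of axles
Load = 53.2 / 8
Load = 6.65 tonnes

6.65


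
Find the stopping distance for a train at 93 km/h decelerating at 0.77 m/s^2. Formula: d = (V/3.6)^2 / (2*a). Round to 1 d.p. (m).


Convert speed: V = 93 / 3.6 = 25.8333 m/s
V^2 = 667.3611
d = 667.3611 / (2 * 0.77)
d = 667.3611 / 1.54
d = 433.4 m

433.4


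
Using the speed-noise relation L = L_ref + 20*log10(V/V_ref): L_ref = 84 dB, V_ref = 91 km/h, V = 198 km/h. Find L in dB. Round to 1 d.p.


V/V_ref = 198 / 91 = 2.175824
log10(2.175824) = 0.337624
20 * 0.337624 = 6.7525
L = 84 + 6.7525 = 90.8 dB

90.8


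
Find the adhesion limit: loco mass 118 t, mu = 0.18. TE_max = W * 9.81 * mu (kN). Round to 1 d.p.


TE_max = W * g * mu
TE_max = 118 * 9.81 * 0.18
TE_max = 1157.58 * 0.18
TE_max = 208.4 kN

208.4


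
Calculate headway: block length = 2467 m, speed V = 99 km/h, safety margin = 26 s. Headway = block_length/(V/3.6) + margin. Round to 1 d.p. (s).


V = 99 / 3.6 = 27.5 m/s
Block traversal time = 2467 / 27.5 = 89.7091 s
Headway = 89.7091 + 26
Headway = 115.7 s

115.7


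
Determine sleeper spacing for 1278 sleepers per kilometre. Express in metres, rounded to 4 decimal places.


Spacing = 1000 m / number of sleepers
Spacing = 1000 / 1278
Spacing = 0.7825 m

0.7825


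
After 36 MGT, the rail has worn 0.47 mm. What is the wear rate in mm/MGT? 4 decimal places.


Wear rate = total wear / cumulative tonnage
Rate = 0.47 / 36
Rate = 0.0131 mm/MGT

0.0131


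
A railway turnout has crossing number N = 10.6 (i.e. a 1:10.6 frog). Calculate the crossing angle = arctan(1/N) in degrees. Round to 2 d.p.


1/N = 1/10.6 = 0.09434
angle = arctan(0.09434) = 0.094061 rad
angle = 0.094061 * 180/pi = 5.39 degrees

5.39


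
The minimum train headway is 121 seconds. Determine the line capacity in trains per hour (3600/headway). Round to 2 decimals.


Capacity = 3600 / headway
Capacity = 3600 / 121
Capacity = 29.75 trains/hour

29.75


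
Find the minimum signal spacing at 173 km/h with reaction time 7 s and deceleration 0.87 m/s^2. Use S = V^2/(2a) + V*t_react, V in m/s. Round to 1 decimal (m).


V = 173 / 3.6 = 48.0556 m/s
Braking distance = 48.0556^2 / (2*0.87) = 1327.2048 m
Sighting distance = 48.0556 * 7 = 336.3889 m
S = 1327.2048 + 336.3889 = 1663.6 m

1663.6


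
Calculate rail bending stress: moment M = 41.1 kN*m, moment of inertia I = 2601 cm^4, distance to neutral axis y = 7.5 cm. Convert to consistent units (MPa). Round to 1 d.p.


Convert units:
M = 41.1 kN*m = 41100000 N*mm
y = 7.5 cm = 75 mm
I = 2601 cm^4 = 26010000 mm^4
sigma = 41100000 * 75 / 26010000
sigma = 118.5 MPa

118.5


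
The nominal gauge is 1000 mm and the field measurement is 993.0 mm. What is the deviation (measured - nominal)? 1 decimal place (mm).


Deviation = measured - nominal
Deviation = 993.0 - 1000
Deviation = -7.0 mm

-7.0


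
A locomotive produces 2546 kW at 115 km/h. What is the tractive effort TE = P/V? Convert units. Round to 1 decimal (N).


Convert: P = 2546 kW = 2546000 W
V = 115 / 3.6 = 31.9444 m/s
TE = 2546000 / 31.9444
TE = 79700.9 N

79700.9


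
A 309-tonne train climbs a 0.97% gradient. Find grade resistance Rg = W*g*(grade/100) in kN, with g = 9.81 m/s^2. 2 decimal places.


Rg = W * 9.81 * grade / 100
Rg = 309 * 9.81 * 0.97 / 100
Rg = 3031.29 * 0.0097
Rg = 29.40 kN

29.40


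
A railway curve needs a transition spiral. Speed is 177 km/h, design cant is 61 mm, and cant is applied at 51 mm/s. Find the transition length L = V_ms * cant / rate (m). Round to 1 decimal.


Convert speed: V = 177 / 3.6 = 49.1667 m/s
L = 49.1667 * 61 / 51
L = 2999.1667 / 51
L = 58.8 m

58.8


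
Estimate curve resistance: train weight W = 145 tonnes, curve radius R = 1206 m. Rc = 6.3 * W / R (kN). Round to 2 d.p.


Rc = 6.3 * W / R
Rc = 6.3 * 145 / 1206
Rc = 913.5 / 1206
Rc = 0.76 kN

0.76


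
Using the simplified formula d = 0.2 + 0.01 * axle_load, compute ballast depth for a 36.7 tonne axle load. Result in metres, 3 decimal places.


d = 0.2 + 0.01 * 36.7
d = 0.2 + 0.367
d = 0.567 m

0.567


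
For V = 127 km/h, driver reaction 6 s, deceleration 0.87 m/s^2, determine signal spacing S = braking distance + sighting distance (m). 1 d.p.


V = 127 / 3.6 = 35.2778 m/s
Braking distance = 35.2778^2 / (2*0.87) = 715.2423 m
Sighting distance = 35.2778 * 6 = 211.6667 m
S = 715.2423 + 211.6667 = 926.9 m

926.9


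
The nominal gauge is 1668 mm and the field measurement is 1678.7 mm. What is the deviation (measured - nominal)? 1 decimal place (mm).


Deviation = measured - nominal
Deviation = 1678.7 - 1668
Deviation = 10.7 mm

10.7


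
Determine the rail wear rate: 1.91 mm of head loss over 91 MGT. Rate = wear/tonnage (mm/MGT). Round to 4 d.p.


Wear rate = total wear / cumulative tonnage
Rate = 1.91 / 91
Rate = 0.0210 mm/MGT

0.0210


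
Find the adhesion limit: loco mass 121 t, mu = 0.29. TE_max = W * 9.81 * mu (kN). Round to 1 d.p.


TE_max = W * g * mu
TE_max = 121 * 9.81 * 0.29
TE_max = 1187.01 * 0.29
TE_max = 344.2 kN

344.2


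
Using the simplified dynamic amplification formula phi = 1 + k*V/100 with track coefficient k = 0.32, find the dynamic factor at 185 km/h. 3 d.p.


phi = 1 + k * V / 100
phi = 1 + 0.32 * 185 / 100
phi = 1 + 0.592
phi = 1.592

1.592


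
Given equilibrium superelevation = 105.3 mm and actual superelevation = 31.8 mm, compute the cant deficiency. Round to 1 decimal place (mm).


Cant deficiency = equilibrium cant - actual cant
CD = 105.3 - 31.8
CD = 73.5 mm

73.5


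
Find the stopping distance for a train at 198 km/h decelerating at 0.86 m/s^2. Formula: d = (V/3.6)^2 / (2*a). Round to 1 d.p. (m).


Convert speed: V = 198 / 3.6 = 55.0 m/s
V^2 = 3025.0
d = 3025.0 / (2 * 0.86)
d = 3025.0 / 1.72
d = 1758.7 m

1758.7


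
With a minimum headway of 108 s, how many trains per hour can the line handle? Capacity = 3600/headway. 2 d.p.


Capacity = 3600 / headway
Capacity = 3600 / 108
Capacity = 33.33 trains/hour

33.33


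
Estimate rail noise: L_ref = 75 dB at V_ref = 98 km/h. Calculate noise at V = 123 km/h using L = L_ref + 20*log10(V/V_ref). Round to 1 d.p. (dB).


V/V_ref = 123 / 98 = 1.255102
log10(1.255102) = 0.098679
20 * 0.098679 = 1.9736
L = 75 + 1.9736 = 77.0 dB

77.0


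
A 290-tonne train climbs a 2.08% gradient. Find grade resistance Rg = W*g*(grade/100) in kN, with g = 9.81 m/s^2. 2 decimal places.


Rg = W * 9.81 * grade / 100
Rg = 290 * 9.81 * 2.08 / 100
Rg = 2844.9 * 0.0208
Rg = 59.17 kN

59.17


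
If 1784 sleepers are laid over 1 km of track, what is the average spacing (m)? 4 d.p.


Spacing = 1000 m / number of sleepers
Spacing = 1000 / 1784
Spacing = 0.5605 m

0.5605


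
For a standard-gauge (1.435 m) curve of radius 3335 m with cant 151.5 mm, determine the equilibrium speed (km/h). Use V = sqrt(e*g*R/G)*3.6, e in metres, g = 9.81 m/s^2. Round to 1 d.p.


Convert cant: e = 151.5 mm = 0.1515 m
V_ms = sqrt(0.1515 * 9.81 * 3335 / 1.435)
V_ms = sqrt(3454.025801) = 58.771 m/s
V = 58.771 * 3.6 = 211.6 km/h

211.6


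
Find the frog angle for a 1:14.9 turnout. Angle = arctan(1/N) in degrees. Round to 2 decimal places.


1/N = 1/14.9 = 0.067114
angle = arctan(0.067114) = 0.067014 rad
angle = 0.067014 * 180/pi = 3.84 degrees

3.84


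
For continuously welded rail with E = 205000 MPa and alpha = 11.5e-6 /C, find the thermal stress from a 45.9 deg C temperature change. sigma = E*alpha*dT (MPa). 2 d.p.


sigma = E * alpha * dT
sigma = 205000 * 11.5e-6 * 45.9
sigma = 2.3575 * 45.9
sigma = 108.21 MPa

108.21


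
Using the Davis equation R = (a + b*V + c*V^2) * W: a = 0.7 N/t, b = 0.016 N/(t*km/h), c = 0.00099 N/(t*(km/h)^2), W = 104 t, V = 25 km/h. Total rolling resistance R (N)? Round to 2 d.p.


b*V = 0.016 * 25 = 0.4
c*V^2 = 0.00099 * 625 = 0.61875
R_per_t = 0.7 + 0.4 + 0.61875 = 1.71875 N/t
R_total = 1.71875 * 104 = 178.75 N

178.75


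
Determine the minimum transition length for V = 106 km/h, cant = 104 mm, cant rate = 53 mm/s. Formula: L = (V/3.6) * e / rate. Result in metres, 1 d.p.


Convert speed: V = 106 / 3.6 = 29.4444 m/s
L = 29.4444 * 104 / 53
L = 3062.2222 / 53
L = 57.8 m

57.8


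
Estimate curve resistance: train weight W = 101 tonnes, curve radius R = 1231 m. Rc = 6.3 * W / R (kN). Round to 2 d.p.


Rc = 6.3 * W / R
Rc = 6.3 * 101 / 1231
Rc = 636.3 / 1231
Rc = 0.52 kN

0.52


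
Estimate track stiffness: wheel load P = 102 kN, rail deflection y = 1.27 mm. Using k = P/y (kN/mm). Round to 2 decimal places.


Track stiffness k = P / y
k = 102 / 1.27
k = 80.31 kN/mm

80.31


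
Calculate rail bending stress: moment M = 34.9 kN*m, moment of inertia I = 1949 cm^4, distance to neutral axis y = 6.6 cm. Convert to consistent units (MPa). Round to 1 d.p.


Convert units:
M = 34.9 kN*m = 34900000 N*mm
y = 6.6 cm = 66 mm
I = 1949 cm^4 = 19490000 mm^4
sigma = 34900000 * 66 / 19490000
sigma = 118.2 MPa

118.2


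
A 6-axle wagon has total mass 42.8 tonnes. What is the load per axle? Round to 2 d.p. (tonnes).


Load per axle = total weight / number of axles
Load = 42.8 / 6
Load = 7.13 tonnes

7.13


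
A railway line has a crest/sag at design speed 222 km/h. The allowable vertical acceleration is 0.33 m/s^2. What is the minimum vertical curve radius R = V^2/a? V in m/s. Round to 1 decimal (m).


Convert speed: V = 222 / 3.6 = 61.6667 m/s
V^2 = 3802.7778 m^2/s^2
R_v = 3802.7778 / 0.33
R_v = 11523.6 m

11523.6


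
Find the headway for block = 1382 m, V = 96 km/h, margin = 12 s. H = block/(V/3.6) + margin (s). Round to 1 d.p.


V = 96 / 3.6 = 26.6667 m/s
Block traversal time = 1382 / 26.6667 = 51.825 s
Headway = 51.825 + 12
Headway = 63.8 s

63.8


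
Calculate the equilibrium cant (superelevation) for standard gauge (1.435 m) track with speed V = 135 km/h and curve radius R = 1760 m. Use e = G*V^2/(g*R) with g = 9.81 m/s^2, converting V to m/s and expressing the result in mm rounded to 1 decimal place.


Convert speed: V = 135 / 3.6 = 37.5 m/s
Apply formula: e = 1.435 * 37.5^2 / (9.81 * 1760)
e = 1.435 * 1406.25 / 17265.6
e = 0.116878 m = 116.9 mm

116.9


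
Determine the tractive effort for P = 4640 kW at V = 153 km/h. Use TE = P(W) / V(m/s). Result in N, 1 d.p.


Convert: P = 4640 kW = 4640000 W
V = 153 / 3.6 = 42.5 m/s
TE = 4640000 / 42.5
TE = 109176.5 N

109176.5


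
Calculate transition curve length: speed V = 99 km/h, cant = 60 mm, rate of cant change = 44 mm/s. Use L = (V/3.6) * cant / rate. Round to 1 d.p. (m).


Convert speed: V = 99 / 3.6 = 27.5 m/s
L = 27.5 * 60 / 44
L = 1650.0 / 44
L = 37.5 m

37.5


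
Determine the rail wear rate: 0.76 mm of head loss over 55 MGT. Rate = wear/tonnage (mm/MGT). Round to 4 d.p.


Wear rate = total wear / cumulative tonnage
Rate = 0.76 / 55
Rate = 0.0138 mm/MGT

0.0138


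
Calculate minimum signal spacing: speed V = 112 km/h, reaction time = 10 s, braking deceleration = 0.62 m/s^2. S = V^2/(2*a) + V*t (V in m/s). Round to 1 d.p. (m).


V = 112 / 3.6 = 31.1111 m/s
Braking distance = 31.1111^2 / (2*0.62) = 780.5655 m
Sighting distance = 31.1111 * 10 = 311.1111 m
S = 780.5655 + 311.1111 = 1091.7 m

1091.7


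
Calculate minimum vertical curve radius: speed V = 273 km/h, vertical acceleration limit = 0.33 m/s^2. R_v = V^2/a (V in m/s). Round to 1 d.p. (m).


Convert speed: V = 273 / 3.6 = 75.8333 m/s
V^2 = 5750.6944 m^2/s^2
R_v = 5750.6944 / 0.33
R_v = 17426.3 m

17426.3


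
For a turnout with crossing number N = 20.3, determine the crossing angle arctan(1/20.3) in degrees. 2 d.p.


1/N = 1/20.3 = 0.049261
angle = arctan(0.049261) = 0.049221 rad
angle = 0.049221 * 180/pi = 2.82 degrees

2.82


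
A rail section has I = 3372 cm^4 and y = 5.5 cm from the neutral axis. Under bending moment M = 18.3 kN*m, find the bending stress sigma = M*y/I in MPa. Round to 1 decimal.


Convert units:
M = 18.3 kN*m = 18300000 N*mm
y = 5.5 cm = 55 mm
I = 3372 cm^4 = 33720000 mm^4
sigma = 18300000 * 55 / 33720000
sigma = 29.8 MPa

29.8


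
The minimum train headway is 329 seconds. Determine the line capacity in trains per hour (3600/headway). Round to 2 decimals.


Capacity = 3600 / headway
Capacity = 3600 / 329
Capacity = 10.94 trains/hour

10.94


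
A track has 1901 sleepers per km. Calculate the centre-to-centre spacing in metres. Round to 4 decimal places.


Spacing = 1000 m / number of sleepers
Spacing = 1000 / 1901
Spacing = 0.5260 m

0.5260


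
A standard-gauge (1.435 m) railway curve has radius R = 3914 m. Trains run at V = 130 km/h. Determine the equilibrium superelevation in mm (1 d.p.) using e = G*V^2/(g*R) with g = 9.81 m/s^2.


Convert speed: V = 130 / 3.6 = 36.1111 m/s
Apply formula: e = 1.435 * 36.1111^2 / (9.81 * 3914)
e = 1.435 * 1304.0123 / 38396.34
e = 0.048735 m = 48.7 mm

48.7


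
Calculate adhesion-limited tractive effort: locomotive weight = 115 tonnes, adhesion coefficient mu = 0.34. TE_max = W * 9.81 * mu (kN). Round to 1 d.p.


TE_max = W * g * mu
TE_max = 115 * 9.81 * 0.34
TE_max = 1128.15 * 0.34
TE_max = 383.6 kN

383.6


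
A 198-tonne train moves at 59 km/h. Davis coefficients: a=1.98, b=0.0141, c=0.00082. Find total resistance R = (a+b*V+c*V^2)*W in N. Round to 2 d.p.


b*V = 0.0141 * 59 = 0.8319
c*V^2 = 0.00082 * 3481 = 2.85442
R_per_t = 1.98 + 0.8319 + 2.85442 = 5.66632 N/t
R_total = 5.66632 * 198 = 1121.93 N

1121.93


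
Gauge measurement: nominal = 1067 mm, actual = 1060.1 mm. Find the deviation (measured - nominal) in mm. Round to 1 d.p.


Deviation = measured - nominal
Deviation = 1060.1 - 1067
Deviation = -6.9 mm

-6.9


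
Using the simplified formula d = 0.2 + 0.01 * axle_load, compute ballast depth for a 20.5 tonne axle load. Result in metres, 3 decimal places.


d = 0.2 + 0.01 * 20.5
d = 0.2 + 0.205
d = 0.405 m

0.405


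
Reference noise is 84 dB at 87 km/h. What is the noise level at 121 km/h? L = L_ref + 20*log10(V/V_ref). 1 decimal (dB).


V/V_ref = 121 / 87 = 1.390805
log10(1.390805) = 0.143266
20 * 0.143266 = 2.8653
L = 84 + 2.8653 = 86.9 dB

86.9


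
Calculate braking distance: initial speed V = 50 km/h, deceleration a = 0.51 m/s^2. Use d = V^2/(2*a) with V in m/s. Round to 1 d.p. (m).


Convert speed: V = 50 / 3.6 = 13.8889 m/s
V^2 = 192.9012
d = 192.9012 / (2 * 0.51)
d = 192.9012 / 1.02
d = 189.1 m

189.1


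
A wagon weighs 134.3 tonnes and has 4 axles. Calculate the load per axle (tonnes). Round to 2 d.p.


Load per axle = total weight / number of axles
Load = 134.3 / 4
Load = 33.58 tonnes

33.58


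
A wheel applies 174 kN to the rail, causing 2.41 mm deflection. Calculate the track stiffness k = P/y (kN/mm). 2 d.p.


Track stiffness k = P / y
k = 174 / 2.41
k = 72.20 kN/mm

72.20


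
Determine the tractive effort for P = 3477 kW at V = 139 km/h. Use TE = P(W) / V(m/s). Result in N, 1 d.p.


Convert: P = 3477 kW = 3477000 W
V = 139 / 3.6 = 38.6111 m/s
TE = 3477000 / 38.6111
TE = 90051.8 N

90051.8


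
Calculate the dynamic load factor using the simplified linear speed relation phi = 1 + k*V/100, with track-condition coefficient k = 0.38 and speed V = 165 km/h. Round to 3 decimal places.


phi = 1 + k * V / 100
phi = 1 + 0.38 * 165 / 100
phi = 1 + 0.627
phi = 1.627

1.627


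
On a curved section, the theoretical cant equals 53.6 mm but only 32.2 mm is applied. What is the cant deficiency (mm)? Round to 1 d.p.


Cant deficiency = equilibrium cant - actual cant
CD = 53.6 - 32.2
CD = 21.4 mm

21.4


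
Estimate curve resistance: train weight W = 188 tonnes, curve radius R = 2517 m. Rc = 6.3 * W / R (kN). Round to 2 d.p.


Rc = 6.3 * W / R
Rc = 6.3 * 188 / 2517
Rc = 1184.4 / 2517
Rc = 0.47 kN

0.47


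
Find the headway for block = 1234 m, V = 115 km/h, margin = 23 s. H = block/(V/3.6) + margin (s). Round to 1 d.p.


V = 115 / 3.6 = 31.9444 m/s
Block traversal time = 1234 / 31.9444 = 38.6296 s
Headway = 38.6296 + 23
Headway = 61.6 s

61.6


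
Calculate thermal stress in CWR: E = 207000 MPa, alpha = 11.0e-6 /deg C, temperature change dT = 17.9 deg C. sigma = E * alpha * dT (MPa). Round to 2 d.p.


sigma = E * alpha * dT
sigma = 207000 * 11.0e-6 * 17.9
sigma = 2.277 * 17.9
sigma = 40.76 MPa

40.76


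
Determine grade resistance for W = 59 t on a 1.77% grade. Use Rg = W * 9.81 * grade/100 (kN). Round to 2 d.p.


Rg = W * 9.81 * grade / 100
Rg = 59 * 9.81 * 1.77 / 100
Rg = 578.79 * 0.0177
Rg = 10.24 kN

10.24


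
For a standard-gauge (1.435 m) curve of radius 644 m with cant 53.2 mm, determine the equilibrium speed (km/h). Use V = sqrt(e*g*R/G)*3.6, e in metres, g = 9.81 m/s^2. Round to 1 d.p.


Convert cant: e = 53.2 mm = 0.0532 m
V_ms = sqrt(0.0532 * 9.81 * 644 / 1.435)
V_ms = sqrt(234.214946) = 15.3041 m/s
V = 15.3041 * 3.6 = 55.1 km/h

55.1


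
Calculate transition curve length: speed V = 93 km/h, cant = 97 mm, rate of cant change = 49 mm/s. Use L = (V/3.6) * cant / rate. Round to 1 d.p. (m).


Convert speed: V = 93 / 3.6 = 25.8333 m/s
L = 25.8333 * 97 / 49
L = 2505.8333 / 49
L = 51.1 m

51.1


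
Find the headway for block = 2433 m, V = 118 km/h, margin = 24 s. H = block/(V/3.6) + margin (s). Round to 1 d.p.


V = 118 / 3.6 = 32.7778 m/s
Block traversal time = 2433 / 32.7778 = 74.2271 s
Headway = 74.2271 + 24
Headway = 98.2 s

98.2


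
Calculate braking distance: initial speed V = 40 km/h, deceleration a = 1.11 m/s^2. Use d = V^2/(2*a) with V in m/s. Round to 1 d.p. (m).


Convert speed: V = 40 / 3.6 = 11.1111 m/s
V^2 = 123.4568
d = 123.4568 / (2 * 1.11)
d = 123.4568 / 2.22
d = 55.6 m

55.6


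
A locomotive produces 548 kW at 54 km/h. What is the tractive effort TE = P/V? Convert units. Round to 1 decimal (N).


Convert: P = 548 kW = 548000 W
V = 54 / 3.6 = 15.0 m/s
TE = 548000 / 15.0
TE = 36533.3 N

36533.3


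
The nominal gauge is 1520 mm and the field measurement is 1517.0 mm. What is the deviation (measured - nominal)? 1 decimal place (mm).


Deviation = measured - nominal
Deviation = 1517.0 - 1520
Deviation = -3.0 mm

-3.0


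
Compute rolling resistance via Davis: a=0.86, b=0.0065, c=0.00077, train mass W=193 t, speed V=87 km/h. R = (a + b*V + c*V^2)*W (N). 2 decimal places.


b*V = 0.0065 * 87 = 0.5655
c*V^2 = 0.00077 * 7569 = 5.82813
R_per_t = 0.86 + 0.5655 + 5.82813 = 7.25363 N/t
R_total = 7.25363 * 193 = 1399.95 N

1399.95


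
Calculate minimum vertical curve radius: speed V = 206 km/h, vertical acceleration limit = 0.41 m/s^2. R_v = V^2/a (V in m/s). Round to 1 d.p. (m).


Convert speed: V = 206 / 3.6 = 57.2222 m/s
V^2 = 3274.3827 m^2/s^2
R_v = 3274.3827 / 0.41
R_v = 7986.3 m

7986.3


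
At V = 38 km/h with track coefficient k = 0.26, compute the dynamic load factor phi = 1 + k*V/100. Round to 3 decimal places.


phi = 1 + k * V / 100
phi = 1 + 0.26 * 38 / 100
phi = 1 + 0.0988
phi = 1.099

1.099


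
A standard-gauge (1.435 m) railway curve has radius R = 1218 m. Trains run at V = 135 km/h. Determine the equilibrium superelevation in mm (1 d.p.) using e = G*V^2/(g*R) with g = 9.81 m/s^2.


Convert speed: V = 135 / 3.6 = 37.5 m/s
Apply formula: e = 1.435 * 37.5^2 / (9.81 * 1218)
e = 1.435 * 1406.25 / 11948.58
e = 0.168888 m = 168.9 mm

168.9


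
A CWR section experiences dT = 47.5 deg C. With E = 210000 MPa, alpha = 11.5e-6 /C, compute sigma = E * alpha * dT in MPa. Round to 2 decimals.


sigma = E * alpha * dT
sigma = 210000 * 11.5e-6 * 47.5
sigma = 2.415 * 47.5
sigma = 114.71 MPa

114.71


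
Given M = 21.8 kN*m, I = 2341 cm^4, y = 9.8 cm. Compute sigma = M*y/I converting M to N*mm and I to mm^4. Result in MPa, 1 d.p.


Convert units:
M = 21.8 kN*m = 21800000 N*mm
y = 9.8 cm = 98 mm
I = 2341 cm^4 = 23410000 mm^4
sigma = 21800000 * 98 / 23410000
sigma = 91.3 MPa

91.3


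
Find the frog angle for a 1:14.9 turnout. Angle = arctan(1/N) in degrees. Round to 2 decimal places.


1/N = 1/14.9 = 0.067114
angle = arctan(0.067114) = 0.067014 rad
angle = 0.067014 * 180/pi = 3.84 degrees

3.84


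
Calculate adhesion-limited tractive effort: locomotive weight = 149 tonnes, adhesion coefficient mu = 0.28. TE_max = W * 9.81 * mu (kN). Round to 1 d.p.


TE_max = W * g * mu
TE_max = 149 * 9.81 * 0.28
TE_max = 1461.69 * 0.28
TE_max = 409.3 kN

409.3


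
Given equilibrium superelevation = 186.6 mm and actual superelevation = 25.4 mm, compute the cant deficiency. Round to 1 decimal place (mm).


Cant deficiency = equilibrium cant - actual cant
CD = 186.6 - 25.4
CD = 161.2 mm

161.2


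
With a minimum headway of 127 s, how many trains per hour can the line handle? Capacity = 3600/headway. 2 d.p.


Capacity = 3600 / headway
Capacity = 3600 / 127
Capacity = 28.35 trains/hour

28.35


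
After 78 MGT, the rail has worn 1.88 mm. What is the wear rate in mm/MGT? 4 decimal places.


Wear rate = total wear / cumulative tonnage
Rate = 1.88 / 78
Rate = 0.0241 mm/MGT

0.0241


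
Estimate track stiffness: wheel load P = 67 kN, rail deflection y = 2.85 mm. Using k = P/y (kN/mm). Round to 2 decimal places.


Track stiffness k = P / y
k = 67 / 2.85
k = 23.51 kN/mm

23.51


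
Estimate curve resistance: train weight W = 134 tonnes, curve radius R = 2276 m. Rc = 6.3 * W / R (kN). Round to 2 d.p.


Rc = 6.3 * W / R
Rc = 6.3 * 134 / 2276
Rc = 844.2 / 2276
Rc = 0.37 kN

0.37


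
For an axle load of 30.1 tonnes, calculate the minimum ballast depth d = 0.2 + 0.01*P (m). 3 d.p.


d = 0.2 + 0.01 * 30.1
d = 0.2 + 0.301
d = 0.501 m

0.501


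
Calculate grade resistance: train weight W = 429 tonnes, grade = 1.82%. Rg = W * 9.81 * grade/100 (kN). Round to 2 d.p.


Rg = W * 9.81 * grade / 100
Rg = 429 * 9.81 * 1.82 / 100
Rg = 4208.49 * 0.0182
Rg = 76.59 kN

76.59


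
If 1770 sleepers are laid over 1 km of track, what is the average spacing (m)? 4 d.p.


Spacing = 1000 m / number of sleepers
Spacing = 1000 / 1770
Spacing = 0.5650 m

0.5650


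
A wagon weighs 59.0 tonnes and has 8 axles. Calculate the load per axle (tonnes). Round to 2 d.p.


Load per axle = total weight / number of axles
Load = 59.0 / 8
Load = 7.38 tonnes

7.38


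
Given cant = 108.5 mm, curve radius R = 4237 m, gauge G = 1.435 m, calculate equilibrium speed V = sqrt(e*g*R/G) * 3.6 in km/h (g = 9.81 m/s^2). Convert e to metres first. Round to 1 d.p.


Convert cant: e = 108.5 mm = 0.1085 m
V_ms = sqrt(0.1085 * 9.81 * 4237 / 1.435)
V_ms = sqrt(3142.717244) = 56.0599 m/s
V = 56.0599 * 3.6 = 201.8 km/h

201.8


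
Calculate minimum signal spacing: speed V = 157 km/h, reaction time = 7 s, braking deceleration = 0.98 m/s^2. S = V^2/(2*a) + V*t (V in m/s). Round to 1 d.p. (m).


V = 157 / 3.6 = 43.6111 m/s
Braking distance = 43.6111^2 / (2*0.98) = 970.3719 m
Sighting distance = 43.6111 * 7 = 305.2778 m
S = 970.3719 + 305.2778 = 1275.6 m

1275.6


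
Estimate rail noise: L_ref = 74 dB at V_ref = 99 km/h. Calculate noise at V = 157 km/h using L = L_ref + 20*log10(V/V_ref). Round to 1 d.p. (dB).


V/V_ref = 157 / 99 = 1.585859
log10(1.585859) = 0.200264
20 * 0.200264 = 4.0053
L = 74 + 4.0053 = 78.0 dB

78.0


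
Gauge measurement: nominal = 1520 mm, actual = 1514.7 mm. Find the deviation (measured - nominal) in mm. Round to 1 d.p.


Deviation = measured - nominal
Deviation = 1514.7 - 1520
Deviation = -5.3 mm

-5.3


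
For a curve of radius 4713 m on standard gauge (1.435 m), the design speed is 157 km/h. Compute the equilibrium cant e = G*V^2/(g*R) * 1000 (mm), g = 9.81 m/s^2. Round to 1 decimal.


Convert speed: V = 157 / 3.6 = 43.6111 m/s
Apply formula: e = 1.435 * 43.6111^2 / (9.81 * 4713)
e = 1.435 * 1901.929 / 46234.53
e = 0.059031 m = 59.0 mm

59.0


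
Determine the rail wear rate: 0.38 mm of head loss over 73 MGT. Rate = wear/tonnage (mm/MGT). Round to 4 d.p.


Wear rate = total wear / cumulative tonnage
Rate = 0.38 / 73
Rate = 0.0052 mm/MGT

0.0052


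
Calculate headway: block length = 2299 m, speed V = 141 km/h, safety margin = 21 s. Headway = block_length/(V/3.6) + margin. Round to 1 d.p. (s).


V = 141 / 3.6 = 39.1667 m/s
Block traversal time = 2299 / 39.1667 = 58.6979 s
Headway = 58.6979 + 21
Headway = 79.7 s

79.7


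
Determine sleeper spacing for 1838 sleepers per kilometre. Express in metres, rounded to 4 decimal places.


Spacing = 1000 m / number of sleepers
Spacing = 1000 / 1838
Spacing = 0.5441 m

0.5441


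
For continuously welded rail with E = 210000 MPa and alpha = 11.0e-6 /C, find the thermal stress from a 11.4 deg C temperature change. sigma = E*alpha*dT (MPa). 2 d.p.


sigma = E * alpha * dT
sigma = 210000 * 11.0e-6 * 11.4
sigma = 2.31 * 11.4
sigma = 26.33 MPa

26.33


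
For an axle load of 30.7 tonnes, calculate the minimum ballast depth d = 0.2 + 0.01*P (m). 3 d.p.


d = 0.2 + 0.01 * 30.7
d = 0.2 + 0.307
d = 0.507 m

0.507


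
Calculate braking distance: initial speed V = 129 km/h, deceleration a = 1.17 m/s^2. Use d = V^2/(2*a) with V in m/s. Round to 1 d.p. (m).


Convert speed: V = 129 / 3.6 = 35.8333 m/s
V^2 = 1284.0278
d = 1284.0278 / (2 * 1.17)
d = 1284.0278 / 2.34
d = 548.7 m

548.7


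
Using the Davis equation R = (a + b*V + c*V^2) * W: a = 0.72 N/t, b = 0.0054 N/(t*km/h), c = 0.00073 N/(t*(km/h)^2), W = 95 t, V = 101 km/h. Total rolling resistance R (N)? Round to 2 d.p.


b*V = 0.0054 * 101 = 0.5454
c*V^2 = 0.00073 * 10201 = 7.44673
R_per_t = 0.72 + 0.5454 + 7.44673 = 8.71213 N/t
R_total = 8.71213 * 95 = 827.65 N

827.65


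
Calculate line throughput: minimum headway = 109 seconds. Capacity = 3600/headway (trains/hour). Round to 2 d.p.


Capacity = 3600 / headway
Capacity = 3600 / 109
Capacity = 33.03 trains/hour

33.03


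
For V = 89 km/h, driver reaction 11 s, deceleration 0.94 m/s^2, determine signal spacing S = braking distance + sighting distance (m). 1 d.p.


V = 89 / 3.6 = 24.7222 m/s
Braking distance = 24.7222^2 / (2*0.94) = 325.1001 m
Sighting distance = 24.7222 * 11 = 271.9444 m
S = 325.1001 + 271.9444 = 597.0 m

597.0


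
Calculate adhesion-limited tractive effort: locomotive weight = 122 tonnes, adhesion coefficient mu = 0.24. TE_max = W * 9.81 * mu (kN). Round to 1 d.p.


TE_max = W * g * mu
TE_max = 122 * 9.81 * 0.24
TE_max = 1196.82 * 0.24
TE_max = 287.2 kN

287.2


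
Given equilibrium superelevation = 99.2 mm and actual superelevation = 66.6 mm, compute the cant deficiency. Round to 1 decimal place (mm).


Cant deficiency = equilibrium cant - actual cant
CD = 99.2 - 66.6
CD = 32.6 mm

32.6


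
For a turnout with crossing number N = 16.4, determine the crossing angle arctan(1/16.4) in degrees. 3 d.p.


1/N = 1/16.4 = 0.060976
angle = arctan(0.060976) = 0.0609 rad
angle = 0.0609 * 180/pi = 3.489 degrees

3.489


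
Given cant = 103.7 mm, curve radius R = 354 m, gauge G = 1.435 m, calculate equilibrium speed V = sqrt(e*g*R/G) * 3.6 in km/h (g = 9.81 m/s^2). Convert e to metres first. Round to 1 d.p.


Convert cant: e = 103.7 mm = 0.1037 m
V_ms = sqrt(0.1037 * 9.81 * 354 / 1.435)
V_ms = sqrt(250.956891) = 15.8416 m/s
V = 15.8416 * 3.6 = 57.0 km/h

57.0


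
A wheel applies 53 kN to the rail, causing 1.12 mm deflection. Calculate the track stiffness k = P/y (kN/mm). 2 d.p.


Track stiffness k = P / y
k = 53 / 1.12
k = 47.32 kN/mm

47.32


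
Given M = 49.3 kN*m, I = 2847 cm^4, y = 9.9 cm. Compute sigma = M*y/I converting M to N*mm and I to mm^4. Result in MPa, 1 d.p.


Convert units:
M = 49.3 kN*m = 49300000 N*mm
y = 9.9 cm = 99 mm
I = 2847 cm^4 = 28470000 mm^4
sigma = 49300000 * 99 / 28470000
sigma = 171.4 MPa

171.4


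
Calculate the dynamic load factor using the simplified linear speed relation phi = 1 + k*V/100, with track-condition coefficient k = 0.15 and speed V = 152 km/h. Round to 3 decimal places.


phi = 1 + k * V / 100
phi = 1 + 0.15 * 152 / 100
phi = 1 + 0.228
phi = 1.228

1.228


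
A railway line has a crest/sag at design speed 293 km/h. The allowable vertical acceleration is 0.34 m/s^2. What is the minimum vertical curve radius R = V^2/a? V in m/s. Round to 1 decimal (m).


Convert speed: V = 293 / 3.6 = 81.3889 m/s
V^2 = 6624.1512 m^2/s^2
R_v = 6624.1512 / 0.34
R_v = 19482.8 m

19482.8


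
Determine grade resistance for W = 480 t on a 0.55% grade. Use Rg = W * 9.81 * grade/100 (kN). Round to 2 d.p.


Rg = W * 9.81 * grade / 100
Rg = 480 * 9.81 * 0.55 / 100
Rg = 4708.8 * 0.0055
Rg = 25.90 kN

25.90


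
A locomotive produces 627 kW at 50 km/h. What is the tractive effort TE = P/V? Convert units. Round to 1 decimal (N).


Convert: P = 627 kW = 627000 W
V = 50 / 3.6 = 13.8889 m/s
TE = 627000 / 13.8889
TE = 45144.0 N

45144.0


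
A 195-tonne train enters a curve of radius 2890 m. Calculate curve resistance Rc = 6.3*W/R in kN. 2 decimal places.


Rc = 6.3 * W / R
Rc = 6.3 * 195 / 2890
Rc = 1228.5 / 2890
Rc = 0.43 kN

0.43


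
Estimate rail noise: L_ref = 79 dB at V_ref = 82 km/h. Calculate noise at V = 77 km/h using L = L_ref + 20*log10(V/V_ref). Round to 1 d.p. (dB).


V/V_ref = 77 / 82 = 0.939024
log10(0.939024) = -0.027323
20 * -0.027323 = -0.5465
L = 79 + -0.5465 = 78.5 dB

78.5


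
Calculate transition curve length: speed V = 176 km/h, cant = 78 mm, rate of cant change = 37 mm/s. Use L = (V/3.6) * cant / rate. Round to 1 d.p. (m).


Convert speed: V = 176 / 3.6 = 48.8889 m/s
L = 48.8889 * 78 / 37
L = 3813.3333 / 37
L = 103.1 m

103.1


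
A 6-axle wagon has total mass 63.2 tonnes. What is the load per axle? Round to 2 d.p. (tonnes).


Load per axle = total weight / number of axles
Load = 63.2 / 6
Load = 10.53 tonnes

10.53


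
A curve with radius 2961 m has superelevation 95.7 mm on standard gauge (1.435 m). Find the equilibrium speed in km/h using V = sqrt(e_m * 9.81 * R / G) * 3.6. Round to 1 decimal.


Convert cant: e = 95.7 mm = 0.0957 m
V_ms = sqrt(0.0957 * 9.81 * 2961 / 1.435)
V_ms = sqrt(1937.168737) = 44.0133 m/s
V = 44.0133 * 3.6 = 158.4 km/h

158.4


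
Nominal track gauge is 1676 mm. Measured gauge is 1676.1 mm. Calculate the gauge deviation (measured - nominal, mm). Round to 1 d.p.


Deviation = measured - nominal
Deviation = 1676.1 - 1676
Deviation = 0.1 mm

0.1


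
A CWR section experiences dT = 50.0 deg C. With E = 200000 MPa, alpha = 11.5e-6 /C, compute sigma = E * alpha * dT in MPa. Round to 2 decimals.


sigma = E * alpha * dT
sigma = 200000 * 11.5e-6 * 50.0
sigma = 2.3 * 50.0
sigma = 115.00 MPa

115.00


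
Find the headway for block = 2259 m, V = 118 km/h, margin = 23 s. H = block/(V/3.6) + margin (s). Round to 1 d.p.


V = 118 / 3.6 = 32.7778 m/s
Block traversal time = 2259 / 32.7778 = 68.9186 s
Headway = 68.9186 + 23
Headway = 91.9 s

91.9


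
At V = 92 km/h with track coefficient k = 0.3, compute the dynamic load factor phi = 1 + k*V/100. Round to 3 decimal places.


phi = 1 + k * V / 100
phi = 1 + 0.3 * 92 / 100
phi = 1 + 0.276
phi = 1.276

1.276


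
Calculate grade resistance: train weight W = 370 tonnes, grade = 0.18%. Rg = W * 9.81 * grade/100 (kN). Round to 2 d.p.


Rg = W * 9.81 * grade / 100
Rg = 370 * 9.81 * 0.18 / 100
Rg = 3629.7 * 0.0018
Rg = 6.53 kN

6.53


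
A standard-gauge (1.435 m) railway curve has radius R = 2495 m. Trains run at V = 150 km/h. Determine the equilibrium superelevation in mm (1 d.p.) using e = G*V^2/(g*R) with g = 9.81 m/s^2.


Convert speed: V = 150 / 3.6 = 41.6667 m/s
Apply formula: e = 1.435 * 41.6667^2 / (9.81 * 2495)
e = 1.435 * 1736.1111 / 24475.95
e = 0.101786 m = 101.8 mm

101.8


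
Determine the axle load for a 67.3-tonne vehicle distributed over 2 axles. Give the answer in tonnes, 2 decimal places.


Load per axle = total weight / number of axles
Load = 67.3 / 2
Load = 33.65 tonnes

33.65


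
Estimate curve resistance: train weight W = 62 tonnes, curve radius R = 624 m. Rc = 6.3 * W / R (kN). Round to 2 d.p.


Rc = 6.3 * W / R
Rc = 6.3 * 62 / 624
Rc = 390.6 / 624
Rc = 0.63 kN

0.63


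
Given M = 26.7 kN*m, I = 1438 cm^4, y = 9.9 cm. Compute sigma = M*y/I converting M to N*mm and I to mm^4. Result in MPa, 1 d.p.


Convert units:
M = 26.7 kN*m = 26700000 N*mm
y = 9.9 cm = 99 mm
I = 1438 cm^4 = 14380000 mm^4
sigma = 26700000 * 99 / 14380000
sigma = 183.8 MPa

183.8


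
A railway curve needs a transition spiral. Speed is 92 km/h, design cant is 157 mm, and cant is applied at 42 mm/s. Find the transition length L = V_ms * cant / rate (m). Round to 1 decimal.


Convert speed: V = 92 / 3.6 = 25.5556 m/s
L = 25.5556 * 157 / 42
L = 4012.2222 / 42
L = 95.5 m

95.5


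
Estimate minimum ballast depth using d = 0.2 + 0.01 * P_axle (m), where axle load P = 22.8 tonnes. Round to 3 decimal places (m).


d = 0.2 + 0.01 * 22.8
d = 0.2 + 0.228
d = 0.428 m

0.428


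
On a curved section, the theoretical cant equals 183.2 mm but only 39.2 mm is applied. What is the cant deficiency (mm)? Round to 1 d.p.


Cant deficiency = equilibrium cant - actual cant
CD = 183.2 - 39.2
CD = 144.0 mm

144.0


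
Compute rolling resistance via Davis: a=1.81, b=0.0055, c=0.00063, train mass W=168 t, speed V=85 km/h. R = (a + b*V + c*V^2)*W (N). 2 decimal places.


b*V = 0.0055 * 85 = 0.4675
c*V^2 = 0.00063 * 7225 = 4.55175
R_per_t = 1.81 + 0.4675 + 4.55175 = 6.82925 N/t
R_total = 6.82925 * 168 = 1147.31 N

1147.31


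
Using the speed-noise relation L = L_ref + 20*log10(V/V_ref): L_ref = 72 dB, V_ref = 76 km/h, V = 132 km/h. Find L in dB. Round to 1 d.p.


V/V_ref = 132 / 76 = 1.736842
log10(1.736842) = 0.23976
20 * 0.23976 = 4.7952
L = 72 + 4.7952 = 76.8 dB

76.8


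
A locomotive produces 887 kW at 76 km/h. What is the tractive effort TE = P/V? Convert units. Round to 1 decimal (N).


Convert: P = 887 kW = 887000 W
V = 76 / 3.6 = 21.1111 m/s
TE = 887000 / 21.1111
TE = 42015.8 N

42015.8


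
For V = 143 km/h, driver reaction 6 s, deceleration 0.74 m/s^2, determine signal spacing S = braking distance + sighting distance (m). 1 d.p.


V = 143 / 3.6 = 39.7222 m/s
Braking distance = 39.7222^2 / (2*0.74) = 1066.1182 m
Sighting distance = 39.7222 * 6 = 238.3333 m
S = 1066.1182 + 238.3333 = 1304.5 m

1304.5


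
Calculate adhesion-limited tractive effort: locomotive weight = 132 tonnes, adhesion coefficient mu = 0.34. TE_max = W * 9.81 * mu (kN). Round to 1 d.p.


TE_max = W * g * mu
TE_max = 132 * 9.81 * 0.34
TE_max = 1294.92 * 0.34
TE_max = 440.3 kN

440.3


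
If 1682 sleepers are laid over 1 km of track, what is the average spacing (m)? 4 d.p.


Spacing = 1000 m / number of sleepers
Spacing = 1000 / 1682
Spacing = 0.5945 m

0.5945


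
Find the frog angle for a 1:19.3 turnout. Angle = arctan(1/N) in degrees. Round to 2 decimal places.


1/N = 1/19.3 = 0.051813
angle = arctan(0.051813) = 0.051767 rad
angle = 0.051767 * 180/pi = 2.97 degrees

2.97


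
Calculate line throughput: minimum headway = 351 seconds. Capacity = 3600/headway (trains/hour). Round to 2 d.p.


Capacity = 3600 / headway
Capacity = 3600 / 351
Capacity = 10.26 trains/hour

10.26


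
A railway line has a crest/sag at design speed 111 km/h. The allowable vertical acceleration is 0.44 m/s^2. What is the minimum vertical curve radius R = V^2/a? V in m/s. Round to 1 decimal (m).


Convert speed: V = 111 / 3.6 = 30.8333 m/s
V^2 = 950.6944 m^2/s^2
R_v = 950.6944 / 0.44
R_v = 2160.7 m

2160.7


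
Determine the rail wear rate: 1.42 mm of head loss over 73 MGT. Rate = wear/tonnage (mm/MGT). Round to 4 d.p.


Wear rate = total wear / cumulative tonnage
Rate = 1.42 / 73
Rate = 0.0195 mm/MGT

0.0195


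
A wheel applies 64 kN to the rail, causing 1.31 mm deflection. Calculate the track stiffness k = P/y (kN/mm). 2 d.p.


Track stiffness k = P / y
k = 64 / 1.31
k = 48.85 kN/mm

48.85


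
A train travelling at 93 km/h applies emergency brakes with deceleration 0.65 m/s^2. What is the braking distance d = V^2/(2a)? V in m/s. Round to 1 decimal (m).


Convert speed: V = 93 / 3.6 = 25.8333 m/s
V^2 = 667.3611
d = 667.3611 / (2 * 0.65)
d = 667.3611 / 1.3
d = 513.4 m

513.4


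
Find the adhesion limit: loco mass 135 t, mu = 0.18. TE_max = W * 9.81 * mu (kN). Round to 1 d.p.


TE_max = W * g * mu
TE_max = 135 * 9.81 * 0.18
TE_max = 1324.35 * 0.18
TE_max = 238.4 kN

238.4


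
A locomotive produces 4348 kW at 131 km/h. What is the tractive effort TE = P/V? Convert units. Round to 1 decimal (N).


Convert: P = 4348 kW = 4348000 W
V = 131 / 3.6 = 36.3889 m/s
TE = 4348000 / 36.3889
TE = 119487.0 N

119487.0


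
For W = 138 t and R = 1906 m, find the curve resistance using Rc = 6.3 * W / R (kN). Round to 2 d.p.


Rc = 6.3 * W / R
Rc = 6.3 * 138 / 1906
Rc = 869.4 / 1906
Rc = 0.46 kN

0.46


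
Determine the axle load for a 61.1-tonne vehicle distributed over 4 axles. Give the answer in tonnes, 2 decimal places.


Load per axle = total weight / number of axles
Load = 61.1 / 4
Load = 15.28 tonnes

15.28


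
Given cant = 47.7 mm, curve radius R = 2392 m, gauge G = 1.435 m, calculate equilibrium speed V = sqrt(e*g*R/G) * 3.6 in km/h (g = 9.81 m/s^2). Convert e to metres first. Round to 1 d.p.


Convert cant: e = 47.7 mm = 0.0477 m
V_ms = sqrt(0.0477 * 9.81 * 2392 / 1.435)
V_ms = sqrt(780.003696) = 27.9285 m/s
V = 27.9285 * 3.6 = 100.5 km/h

100.5


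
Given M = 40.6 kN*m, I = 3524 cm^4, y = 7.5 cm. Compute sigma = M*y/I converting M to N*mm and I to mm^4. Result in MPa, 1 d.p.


Convert units:
M = 40.6 kN*m = 40600000 N*mm
y = 7.5 cm = 75 mm
I = 3524 cm^4 = 35240000 mm^4
sigma = 40600000 * 75 / 35240000
sigma = 86.4 MPa

86.4


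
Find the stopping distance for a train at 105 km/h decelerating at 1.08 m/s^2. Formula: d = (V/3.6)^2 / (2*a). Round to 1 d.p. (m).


Convert speed: V = 105 / 3.6 = 29.1667 m/s
V^2 = 850.6944
d = 850.6944 / (2 * 1.08)
d = 850.6944 / 2.16
d = 393.8 m

393.8


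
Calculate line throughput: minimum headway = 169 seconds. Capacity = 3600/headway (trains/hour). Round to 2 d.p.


Capacity = 3600 / headway
Capacity = 3600 / 169
Capacity = 21.30 trains/hour

21.30


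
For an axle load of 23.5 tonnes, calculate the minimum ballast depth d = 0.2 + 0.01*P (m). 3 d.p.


d = 0.2 + 0.01 * 23.5
d = 0.2 + 0.235
d = 0.435 m

0.435


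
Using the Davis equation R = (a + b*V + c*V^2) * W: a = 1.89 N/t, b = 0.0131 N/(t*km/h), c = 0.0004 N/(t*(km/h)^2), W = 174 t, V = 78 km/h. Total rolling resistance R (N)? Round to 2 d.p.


b*V = 0.0131 * 78 = 1.0218
c*V^2 = 0.0004 * 6084 = 2.4336
R_per_t = 1.89 + 1.0218 + 2.4336 = 5.3454 N/t
R_total = 5.3454 * 174 = 930.10 N

930.10


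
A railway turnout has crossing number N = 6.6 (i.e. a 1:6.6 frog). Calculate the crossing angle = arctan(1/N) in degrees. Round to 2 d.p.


1/N = 1/6.6 = 0.151515
angle = arctan(0.151515) = 0.150371 rad
angle = 0.150371 * 180/pi = 8.62 degrees

8.62


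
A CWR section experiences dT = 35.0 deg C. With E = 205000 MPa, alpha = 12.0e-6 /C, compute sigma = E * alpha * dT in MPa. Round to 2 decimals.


sigma = E * alpha * dT
sigma = 205000 * 12.0e-6 * 35.0
sigma = 2.46 * 35.0
sigma = 86.10 MPa

86.10


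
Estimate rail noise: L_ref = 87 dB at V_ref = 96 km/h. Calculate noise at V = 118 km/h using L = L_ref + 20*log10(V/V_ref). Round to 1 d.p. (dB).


V/V_ref = 118 / 96 = 1.229167
log10(1.229167) = 0.089611
20 * 0.089611 = 1.7922
L = 87 + 1.7922 = 88.8 dB

88.8


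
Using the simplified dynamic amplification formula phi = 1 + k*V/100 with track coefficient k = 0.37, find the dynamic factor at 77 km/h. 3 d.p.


phi = 1 + k * V / 100
phi = 1 + 0.37 * 77 / 100
phi = 1 + 0.2849
phi = 1.285

1.285


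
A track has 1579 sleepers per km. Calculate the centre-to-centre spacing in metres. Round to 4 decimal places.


Spacing = 1000 m / number of sleepers
Spacing = 1000 / 1579
Spacing = 0.6333 m

0.6333
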